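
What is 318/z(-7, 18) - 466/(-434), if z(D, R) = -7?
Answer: -1375/31 ≈ -44.355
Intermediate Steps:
318/z(-7, 18) - 466/(-434) = 318/(-7) - 466/(-434) = 318*(-⅐) - 466*(-1/434) = -318/7 + 233/217 = -1375/31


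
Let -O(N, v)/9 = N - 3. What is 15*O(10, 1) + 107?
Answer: -838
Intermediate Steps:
O(N, v) = 27 - 9*N (O(N, v) = -9*(N - 3) = -9*(-3 + N) = 27 - 9*N)
15*O(10, 1) + 107 = 15*(27 - 9*10) + 107 = 15*(27 - 90) + 107 = 15*(-63) + 107 = -945 + 107 = -838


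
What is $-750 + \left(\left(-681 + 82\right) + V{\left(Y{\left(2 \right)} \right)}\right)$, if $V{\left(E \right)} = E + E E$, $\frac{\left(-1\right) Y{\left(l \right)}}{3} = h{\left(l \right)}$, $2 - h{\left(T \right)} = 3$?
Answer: $-1337$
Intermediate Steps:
$h{\left(T \right)} = -1$ ($h{\left(T \right)} = 2 - 3 = -1$)
$Y{\left(l \right)} = 3$ ($Y{\left(l \right)} = \left(-3\right) \left(-1\right) = 3$)
$V{\left(E \right)} = E + E^{2}$
$-750 + \left(\left(-681 + 82\right) + V{\left(Y{\left(2 \right)} \right)}\right) = -750 + \left(\left(-681 + 82\right) + 3 \left(1 + 3\right)\right) = -750 + \left(-599 + 3 \cdot 4\right) = -750 + \left(-599 + 12\right) = -750 - 587 = -1337$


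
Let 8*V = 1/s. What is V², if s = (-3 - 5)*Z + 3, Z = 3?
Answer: 1/28224 ≈ 3.5431e-5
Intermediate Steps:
s = -21 (s = (-3 - 5)*3 + 3 = -8*3 + 3 = -24 + 3 = -21)
V = -1/168 (V = (⅛)/(-21) = (⅛)*(-1/21) = -1/168 ≈ -0.0059524)
V² = (-1/168)² = 1/28224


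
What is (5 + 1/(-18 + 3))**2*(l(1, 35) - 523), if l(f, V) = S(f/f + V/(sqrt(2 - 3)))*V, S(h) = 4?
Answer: -2097308/225 ≈ -9321.4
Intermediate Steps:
l(f, V) = 4*V
(5 + 1/(-18 + 3))**2*(l(1, 35) - 523) = (5 + 1/(-18 + 3))**2*(4*35 - 523) = (5 + 1/(-15))**2*(140 - 523) = (5 - 1/15)**2*(-383) = (74/15)**2*(-383) = (5476/225)*(-383) = -2097308/225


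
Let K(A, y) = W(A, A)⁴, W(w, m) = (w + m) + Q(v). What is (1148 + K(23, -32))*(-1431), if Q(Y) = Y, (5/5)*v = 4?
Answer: -8945392788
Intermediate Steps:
v = 4
W(w, m) = 4 + m + w (W(w, m) = (w + m) + 4 = (m + w) + 4 = 4 + m + w)
K(A, y) = (4 + 2*A)⁴ (K(A, y) = (4 + A + A)⁴ = (4 + 2*A)⁴)
(1148 + K(23, -32))*(-1431) = (1148 + 16*(2 + 23)⁴)*(-1431) = (1148 + 16*25⁴)*(-1431) = (1148 + 16*390625)*(-1431) = (1148 + 6250000)*(-1431) = 6251148*(-1431) = -8945392788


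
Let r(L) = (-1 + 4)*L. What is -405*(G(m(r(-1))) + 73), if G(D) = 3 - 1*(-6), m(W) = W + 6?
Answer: -33210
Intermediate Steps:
r(L) = 3*L
m(W) = 6 + W
G(D) = 9 (G(D) = 3 + 6 = 9)
-405*(G(m(r(-1))) + 73) = -405*(9 + 73) = -405*82 = -33210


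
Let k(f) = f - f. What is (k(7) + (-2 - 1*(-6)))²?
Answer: 16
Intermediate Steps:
k(f) = 0
(k(7) + (-2 - 1*(-6)))² = (0 + (-2 - 1*(-6)))² = (0 + (-2 + 6))² = (0 + 4)² = 4² = 16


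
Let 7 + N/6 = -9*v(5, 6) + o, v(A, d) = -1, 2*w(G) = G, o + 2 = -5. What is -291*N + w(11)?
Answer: 17471/2 ≈ 8735.5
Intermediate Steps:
o = -7 (o = -2 - 5 = -7)
w(G) = G/2
N = -30 (N = -42 + 6*(-9*(-1) - 7) = -42 + 6*(9 - 7) = -42 + 6*2 = -42 + 12 = -30)
-291*N + w(11) = -291*(-30) + (½)*11 = 8730 + 11/2 = 17471/2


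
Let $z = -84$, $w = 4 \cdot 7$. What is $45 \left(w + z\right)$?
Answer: $-2520$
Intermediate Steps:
$w = 28$
$45 \left(w + z\right) = 45 \left(28 - 84\right) = 45 \left(-56\right) = -2520$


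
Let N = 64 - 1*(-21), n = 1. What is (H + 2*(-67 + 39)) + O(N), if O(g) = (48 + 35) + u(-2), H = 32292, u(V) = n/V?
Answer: 64637/2 ≈ 32319.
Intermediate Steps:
N = 85 (N = 64 + 21 = 85)
u(V) = 1/V
O(g) = 165/2 (O(g) = (48 + 35) + 1/(-2) = 83 - 1/2 = 165/2)
(H + 2*(-67 + 39)) + O(N) = (32292 + 2*(-67 + 39)) + 165/2 = (32292 + 2*(-28)) + 165/2 = (32292 - 56) + 165/2 = 32236 + 165/2 = 64637/2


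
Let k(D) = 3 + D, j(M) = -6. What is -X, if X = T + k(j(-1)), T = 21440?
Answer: -21437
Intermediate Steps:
X = 21437 (X = 21440 + (3 - 6) = 21440 - 3 = 21437)
-X = -1*21437 = -21437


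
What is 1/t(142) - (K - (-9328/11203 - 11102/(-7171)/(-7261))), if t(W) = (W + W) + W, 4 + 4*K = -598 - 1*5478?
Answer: 5317016135057399/3499949238558 ≈ 1519.2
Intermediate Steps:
K = -1520 (K = -1 + (-598 - 1*5478)/4 = -1 + (-598 - 5478)/4 = -1 + (¼)*(-6076) = -1 - 1519 = -1520)
t(W) = 3*W (t(W) = 2*W + W = 3*W)
1/t(142) - (K - (-9328/11203 - 11102/(-7171)/(-7261))) = 1/(3*142) - (-1520 - (-9328/11203 - 11102/(-7171)/(-7261))) = 1/426 - (-1520 - (-9328*1/11203 - 11102*(-1/7171)*(-1/7261))) = 1/426 - (-1520 - (-9328/11203 + (11102/7171)*(-1/7261))) = 1/426 - (-1520 - (-9328/11203 - 11102/52068631)) = 1/426 - (-1520 - 1*(-485820565674/583324873093)) = 1/426 - (-1520 + 485820565674/583324873093) = 1/426 - 1*(-886167986535686/583324873093) = 1/426 + 886167986535686/583324873093 = 5317016135057399/3499949238558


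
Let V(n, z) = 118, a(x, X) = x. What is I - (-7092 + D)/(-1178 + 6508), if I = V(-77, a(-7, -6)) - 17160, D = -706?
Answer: -45413031/2665 ≈ -17041.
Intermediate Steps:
I = -17042 (I = 118 - 17160 = -17042)
I - (-7092 + D)/(-1178 + 6508) = -17042 - (-7092 - 706)/(-1178 + 6508) = -17042 - (-7798)/5330 = -17042 - 1*(-3899/2665) = -17042 + 3899/2665 = -45413031/2665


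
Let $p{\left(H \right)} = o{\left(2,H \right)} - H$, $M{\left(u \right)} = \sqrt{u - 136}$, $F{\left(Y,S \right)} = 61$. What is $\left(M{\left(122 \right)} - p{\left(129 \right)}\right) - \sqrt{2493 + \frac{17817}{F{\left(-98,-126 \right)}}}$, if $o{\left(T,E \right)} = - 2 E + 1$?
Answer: $386 - \frac{\sqrt{10363290}}{61} + i \sqrt{14} \approx 333.23 + 3.7417 i$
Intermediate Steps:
$o{\left(T,E \right)} = 1 - 2 E$
$M{\left(u \right)} = \sqrt{-136 + u}$
$p{\left(H \right)} = 1 - 3 H$ ($p{\left(H \right)} = \left(1 - 2 H\right) - H = 1 - 3 H$)
$\left(M{\left(122 \right)} - p{\left(129 \right)}\right) - \sqrt{2493 + \frac{17817}{F{\left(-98,-126 \right)}}} = \left(\sqrt{-136 + 122} - \left(1 - 387\right)\right) - \sqrt{2493 + \frac{17817}{61}} = \left(\sqrt{-14} - \left(1 - 387\right)\right) - \sqrt{2493 + 17817 \cdot \frac{1}{61}} = \left(i \sqrt{14} - -386\right) - \sqrt{2493 + \frac{17817}{61}} = \left(i \sqrt{14} + 386\right) - \sqrt{\frac{169890}{61}} = \left(386 + i \sqrt{14}\right) - \frac{\sqrt{10363290}}{61} = 386 - \frac{\sqrt{10363290}}{61} + i \sqrt{14}$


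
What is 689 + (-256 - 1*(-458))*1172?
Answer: 237433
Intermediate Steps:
689 + (-256 - 1*(-458))*1172 = 689 + (-256 + 458)*1172 = 689 + 202*1172 = 689 + 236744 = 237433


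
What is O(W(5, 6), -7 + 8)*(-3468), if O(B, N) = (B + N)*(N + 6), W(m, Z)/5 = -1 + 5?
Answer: -509796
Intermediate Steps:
W(m, Z) = 20 (W(m, Z) = 5*(-1 + 5) = 5*4 = 20)
O(B, N) = (6 + N)*(B + N) (O(B, N) = (B + N)*(6 + N) = (6 + N)*(B + N))
O(W(5, 6), -7 + 8)*(-3468) = ((-7 + 8)**2 + 6*20 + 6*(-7 + 8) + 20*(-7 + 8))*(-3468) = (1**2 + 120 + 6*1 + 20*1)*(-3468) = (1 + 120 + 6 + 20)*(-3468) = 147*(-3468) = -509796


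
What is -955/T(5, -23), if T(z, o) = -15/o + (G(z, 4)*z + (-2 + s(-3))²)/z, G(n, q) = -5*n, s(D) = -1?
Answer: 109825/2593 ≈ 42.354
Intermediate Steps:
T(z, o) = -15/o + (9 - 5*z²)/z (T(z, o) = -15/o + ((-5*z)*z + (-2 - 1)²)/z = -15/o + (-5*z² + (-3)²)/z = -15/o + (-5*z² + 9)/z = -15/o + (9 - 5*z²)/z)
-955/T(5, -23) = -955/(-15/(-23) - 5*5 + 9/5) = -955/(-15*(-1/23) - 25 + 9*(⅕)) = -955/(15/23 - 25 + 9/5) = -955/(-2593/115) = -955*(-115/2593) = 109825/2593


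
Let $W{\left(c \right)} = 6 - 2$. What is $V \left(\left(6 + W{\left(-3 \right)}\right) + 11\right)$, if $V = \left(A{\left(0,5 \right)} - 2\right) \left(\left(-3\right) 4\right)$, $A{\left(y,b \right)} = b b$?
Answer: $-5796$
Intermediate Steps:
$W{\left(c \right)} = 4$ ($W{\left(c \right)} = 6 - 2 = 4$)
$A{\left(y,b \right)} = b^{2}$
$V = -276$ ($V = \left(5^{2} - 2\right) \left(\left(-3\right) 4\right) = \left(25 + \left(-8 + 6\right)\right) \left(-12\right) = \left(25 - 2\right) \left(-12\right) = 23 \left(-12\right) = -276$)
$V \left(\left(6 + W{\left(-3 \right)}\right) + 11\right) = - 276 \left(\left(6 + 4\right) + 11\right) = - 276 \left(10 + 11\right) = \left(-276\right) 21 = -5796$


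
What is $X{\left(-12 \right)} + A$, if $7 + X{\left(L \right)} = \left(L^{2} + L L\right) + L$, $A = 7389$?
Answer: $7658$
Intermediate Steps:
$X{\left(L \right)} = -7 + L + 2 L^{2}$ ($X{\left(L \right)} = -7 + \left(\left(L^{2} + L L\right) + L\right) = -7 + \left(\left(L^{2} + L^{2}\right) + L\right) = -7 + \left(2 L^{2} + L\right) = -7 + \left(L + 2 L^{2}\right) = -7 + L + 2 L^{2}$)
$X{\left(-12 \right)} + A = \left(-7 - 12 + 2 \left(-12\right)^{2}\right) + 7389 = \left(-7 - 12 + 2 \cdot 144\right) + 7389 = \left(-7 - 12 + 288\right) + 7389 = 269 + 7389 = 7658$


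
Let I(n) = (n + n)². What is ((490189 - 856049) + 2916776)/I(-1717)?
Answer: 637729/2948089 ≈ 0.21632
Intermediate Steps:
I(n) = 4*n² (I(n) = (2*n)² = 4*n²)
((490189 - 856049) + 2916776)/I(-1717) = ((490189 - 856049) + 2916776)/((4*(-1717)²)) = (-365860 + 2916776)/((4*2948089)) = 2550916/11792356 = 2550916*(1/11792356) = 637729/2948089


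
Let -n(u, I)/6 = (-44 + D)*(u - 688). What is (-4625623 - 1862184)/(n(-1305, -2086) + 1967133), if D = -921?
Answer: 6487807/9572337 ≈ 0.67777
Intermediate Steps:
n(u, I) = -3983520 + 5790*u (n(u, I) = -6*(-44 - 921)*(u - 688) = -(-5790)*(-688 + u) = -6*(663920 - 965*u) = -3983520 + 5790*u)
(-4625623 - 1862184)/(n(-1305, -2086) + 1967133) = (-4625623 - 1862184)/((-3983520 + 5790*(-1305)) + 1967133) = -6487807/((-3983520 - 7555950) + 1967133) = -6487807/(-11539470 + 1967133) = -6487807/(-9572337) = -6487807*(-1/9572337) = 6487807/9572337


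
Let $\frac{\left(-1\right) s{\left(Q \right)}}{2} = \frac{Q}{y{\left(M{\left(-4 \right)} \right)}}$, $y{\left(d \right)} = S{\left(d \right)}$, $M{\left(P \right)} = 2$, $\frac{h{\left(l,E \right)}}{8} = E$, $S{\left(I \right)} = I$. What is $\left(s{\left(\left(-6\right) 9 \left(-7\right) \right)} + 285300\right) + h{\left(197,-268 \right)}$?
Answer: $282778$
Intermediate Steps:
$h{\left(l,E \right)} = 8 E$
$y{\left(d \right)} = d$
$s{\left(Q \right)} = - Q$ ($s{\left(Q \right)} = - 2 \frac{Q}{2} = - Q$)
$\left(s{\left(\left(-6\right) 9 \left(-7\right) \right)} + 285300\right) + h{\left(197,-268 \right)} = \left(- \left(-6\right) 9 \left(-7\right) + 285300\right) + 8 \left(-268\right) = \left(- \left(-54\right) \left(-7\right) + 285300\right) - 2144 = \left(\left(-1\right) 378 + 285300\right) - 2144 = \left(-378 + 285300\right) - 2144 = 284922 - 2144 = 282778$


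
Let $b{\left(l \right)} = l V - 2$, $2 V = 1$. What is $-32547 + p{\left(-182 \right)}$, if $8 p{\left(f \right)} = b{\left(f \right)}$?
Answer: $- \frac{260469}{8} \approx -32559.0$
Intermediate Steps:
$V = \frac{1}{2}$ ($V = \frac{1}{2} \cdot 1 = \frac{1}{2} \approx 0.5$)
$b{\left(l \right)} = -2 + \frac{l}{2}$ ($b{\left(l \right)} = l \frac{1}{2} - 2 = \frac{l}{2} - 2 = -2 + \frac{l}{2}$)
$p{\left(f \right)} = - \frac{1}{4} + \frac{f}{16}$ ($p{\left(f \right)} = \frac{-2 + \frac{f}{2}}{8} = - \frac{1}{4} + \frac{f}{16}$)
$-32547 + p{\left(-182 \right)} = -32547 + \left(- \frac{1}{4} + \frac{1}{16} \left(-182\right)\right) = -32547 - \frac{93}{8} = - \frac{260469}{8}$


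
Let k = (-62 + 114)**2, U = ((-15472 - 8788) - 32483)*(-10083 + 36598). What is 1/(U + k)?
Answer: -1/1504537941 ≈ -6.6466e-10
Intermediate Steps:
U = -1504540645 (U = (-24260 - 32483)*26515 = -56743*26515 = -1504540645)
k = 2704 (k = 52**2 = 2704)
1/(U + k) = 1/(-1504540645 + 2704) = 1/(-1504537941) = -1/1504537941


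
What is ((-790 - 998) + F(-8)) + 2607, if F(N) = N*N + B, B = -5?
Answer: 878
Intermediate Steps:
F(N) = -5 + N**2 (F(N) = N*N - 5 = N**2 - 5 = -5 + N**2)
((-790 - 998) + F(-8)) + 2607 = ((-790 - 998) + (-5 + (-8)**2)) + 2607 = (-1788 + (-5 + 64)) + 2607 = (-1788 + 59) + 2607 = -1729 + 2607 = 878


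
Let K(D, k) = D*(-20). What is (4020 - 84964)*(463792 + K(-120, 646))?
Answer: -37735445248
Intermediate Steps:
K(D, k) = -20*D
(4020 - 84964)*(463792 + K(-120, 646)) = (4020 - 84964)*(463792 - 20*(-120)) = -80944*(463792 + 2400) = -80944*466192 = -37735445248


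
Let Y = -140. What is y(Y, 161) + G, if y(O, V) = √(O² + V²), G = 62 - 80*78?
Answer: -6178 + 7*√929 ≈ -5964.6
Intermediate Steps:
G = -6178 (G = 62 - 6240 = -6178)
y(Y, 161) + G = √((-140)² + 161²) - 6178 = √(19600 + 25921) - 6178 = √45521 - 6178 = 7*√929 - 6178 = -6178 + 7*√929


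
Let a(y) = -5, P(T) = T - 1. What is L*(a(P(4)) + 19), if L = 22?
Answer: 308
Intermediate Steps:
P(T) = -1 + T
L*(a(P(4)) + 19) = 22*(-5 + 19) = 22*14 = 308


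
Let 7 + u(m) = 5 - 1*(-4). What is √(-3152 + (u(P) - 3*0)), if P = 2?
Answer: 15*I*√14 ≈ 56.125*I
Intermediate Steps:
u(m) = 2 (u(m) = -7 + (5 - 1*(-4)) = -7 + (5 + 4) = -7 + 9 = 2)
√(-3152 + (u(P) - 3*0)) = √(-3152 + (2 - 3*0)) = √(-3152 + (2 + 0)) = √(-3152 + 2) = √(-3150) = 15*I*√14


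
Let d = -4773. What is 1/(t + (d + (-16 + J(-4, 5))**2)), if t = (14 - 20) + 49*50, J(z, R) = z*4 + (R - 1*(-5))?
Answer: -1/1845 ≈ -0.00054201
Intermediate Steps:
J(z, R) = 5 + R + 4*z (J(z, R) = 4*z + (R + 5) = 4*z + (5 + R) = 5 + R + 4*z)
t = 2444 (t = -6 + 2450 = 2444)
1/(t + (d + (-16 + J(-4, 5))**2)) = 1/(2444 + (-4773 + (-16 + (5 + 5 + 4*(-4)))**2)) = 1/(2444 + (-4773 + (-16 + (5 + 5 - 16))**2)) = 1/(2444 + (-4773 + (-16 - 6)**2)) = 1/(2444 + (-4773 + (-22)**2)) = 1/(2444 + (-4773 + 484)) = 1/(2444 - 4289) = 1/(-1845) = -1/1845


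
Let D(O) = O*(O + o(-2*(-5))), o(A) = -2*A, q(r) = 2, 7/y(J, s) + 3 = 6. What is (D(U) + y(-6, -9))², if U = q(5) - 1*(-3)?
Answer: 47524/9 ≈ 5280.4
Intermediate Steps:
y(J, s) = 7/3 (y(J, s) = 7/(-3 + 6) = 7/3)
U = 5 (U = 2 - 1*(-3) = 2 + 3 = 5)
D(O) = O*(-20 + O) (D(O) = O*(O - (-4)*(-5)) = O*(O - 2*10) = O*(O - 20) = O*(-20 + O))
(D(U) + y(-6, -9))² = (5*(-20 + 5) + 7/3)² = (5*(-15) + 7/3)² = (-75 + 7/3)² = (-218/3)² = 47524/9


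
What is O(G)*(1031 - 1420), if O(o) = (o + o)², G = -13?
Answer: -262964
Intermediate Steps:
O(o) = 4*o² (O(o) = (2*o)² = 4*o²)
O(G)*(1031 - 1420) = (4*(-13)²)*(1031 - 1420) = (4*169)*(-389) = 676*(-389) = -262964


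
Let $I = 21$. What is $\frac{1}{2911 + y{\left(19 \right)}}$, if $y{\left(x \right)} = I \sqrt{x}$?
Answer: $\frac{2911}{8465542} - \frac{21 \sqrt{19}}{8465542} \approx 0.00033305$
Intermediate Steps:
$y{\left(x \right)} = 21 \sqrt{x}$
$\frac{1}{2911 + y{\left(19 \right)}} = \frac{1}{2911 + 21 \sqrt{19}}$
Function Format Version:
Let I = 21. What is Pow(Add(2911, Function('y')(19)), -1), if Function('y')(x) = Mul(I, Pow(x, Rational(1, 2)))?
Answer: Add(Rational(2911, 8465542), Mul(Rational(-21, 8465542), Pow(19, Rational(1, 2)))) ≈ 0.00033305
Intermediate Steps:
Function('y')(x) = Mul(21, Pow(x, Rational(1, 2)))
Pow(Add(2911, Function('y')(19)), -1) = Pow(Add(2911, Mul(21, Pow(19, Rational(1, 2)))), -1)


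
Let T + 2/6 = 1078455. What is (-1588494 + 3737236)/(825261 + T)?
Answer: 6446226/5711147 ≈ 1.1287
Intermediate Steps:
T = 3235364/3 (T = -⅓ + 1078455 = 3235364/3 ≈ 1.0785e+6)
(-1588494 + 3737236)/(825261 + T) = (-1588494 + 3737236)/(825261 + 3235364/3) = 2148742/(5711147/3) = 2148742*(3/5711147) = 6446226/5711147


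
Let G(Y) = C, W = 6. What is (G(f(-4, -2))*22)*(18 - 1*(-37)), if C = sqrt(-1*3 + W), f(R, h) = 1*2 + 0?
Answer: 1210*sqrt(3) ≈ 2095.8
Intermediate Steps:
f(R, h) = 2 (f(R, h) = 2 + 0 = 2)
C = sqrt(3) (C = sqrt(-1*3 + 6) = sqrt(-3 + 6) = sqrt(3) ≈ 1.7320)
G(Y) = sqrt(3)
(G(f(-4, -2))*22)*(18 - 1*(-37)) = (sqrt(3)*22)*(18 - 1*(-37)) = (22*sqrt(3))*(18 + 37) = (22*sqrt(3))*55 = 1210*sqrt(3)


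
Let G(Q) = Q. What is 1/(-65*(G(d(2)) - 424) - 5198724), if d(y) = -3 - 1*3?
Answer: -1/5170774 ≈ -1.9339e-7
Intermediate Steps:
d(y) = -6 (d(y) = -3 - 3 = -6)
1/(-65*(G(d(2)) - 424) - 5198724) = 1/(-65*(-6 - 424) - 5198724) = 1/(-65*(-430) - 5198724) = 1/(27950 - 5198724) = 1/(-5170774) = -1/5170774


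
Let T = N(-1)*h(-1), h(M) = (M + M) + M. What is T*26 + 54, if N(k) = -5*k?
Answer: -336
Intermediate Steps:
h(M) = 3*M (h(M) = 2*M + M = 3*M)
T = -15 (T = (-5*(-1))*(3*(-1)) = 5*(-3) = -15)
T*26 + 54 = -15*26 + 54 = -390 + 54 = -336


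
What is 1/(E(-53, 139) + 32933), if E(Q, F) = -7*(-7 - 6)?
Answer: 1/33024 ≈ 3.0281e-5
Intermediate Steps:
E(Q, F) = 91 (E(Q, F) = -7*(-13) = 91)
1/(E(-53, 139) + 32933) = 1/(91 + 32933) = 1/33024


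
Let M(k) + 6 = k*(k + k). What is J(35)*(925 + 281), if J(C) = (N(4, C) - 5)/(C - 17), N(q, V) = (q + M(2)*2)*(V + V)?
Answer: 37185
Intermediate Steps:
M(k) = -6 + 2*k**2 (M(k) = -6 + k*(k + k) = -6 + k*(2*k) = -6 + 2*k**2)
N(q, V) = 2*V*(4 + q) (N(q, V) = (q + (-6 + 2*2**2)*2)*(V + V) = (q + (-6 + 2*4)*2)*(2*V) = (q + (-6 + 8)*2)*(2*V) = (q + 2*2)*(2*V) = (q + 4)*(2*V) = (4 + q)*(2*V) = 2*V*(4 + q))
J(C) = (-5 + 16*C)/(-17 + C) (J(C) = (2*C*(4 + 4) - 5)/(C - 17) = (2*C*8 - 5)/(-17 + C) = (16*C - 5)/(-17 + C) = (-5 + 16*C)/(-17 + C))
J(35)*(925 + 281) = ((-5 + 16*35)/(-17 + 35))*(925 + 281) = ((-5 + 560)/18)*1206 = ((1/18)*555)*1206 = (185/6)*1206 = 37185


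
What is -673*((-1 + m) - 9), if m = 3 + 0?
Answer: 4711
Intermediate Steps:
m = 3
-673*((-1 + m) - 9) = -673*((-1 + 3) - 9) = -673*(2 - 9) = -673*(-7) = 4711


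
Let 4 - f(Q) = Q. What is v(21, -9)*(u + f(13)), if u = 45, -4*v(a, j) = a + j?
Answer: -108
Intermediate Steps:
f(Q) = 4 - Q
v(a, j) = -a/4 - j/4 (v(a, j) = -(a + j)/4 = -a/4 - j/4)
v(21, -9)*(u + f(13)) = (-¼*21 - ¼*(-9))*(45 + (4 - 1*13)) = (-21/4 + 9/4)*(45 + (4 - 13)) = -3*(45 - 9) = -3*36 = -108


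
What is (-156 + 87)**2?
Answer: 4761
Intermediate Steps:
(-156 + 87)**2 = (-69)**2 = 4761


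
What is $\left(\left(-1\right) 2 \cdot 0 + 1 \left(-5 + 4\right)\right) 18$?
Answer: $-18$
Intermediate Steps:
$\left(\left(-1\right) 2 \cdot 0 + 1 \left(-5 + 4\right)\right) 18 = \left(\left(-2\right) 0 + 1 \left(-1\right)\right) 18 = \left(0 - 1\right) 18 = \left(-1\right) 18 = -18$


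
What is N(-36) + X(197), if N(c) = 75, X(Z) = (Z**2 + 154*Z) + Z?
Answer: 69419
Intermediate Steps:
X(Z) = Z**2 + 155*Z
N(-36) + X(197) = 75 + 197*(155 + 197) = 75 + 197*352 = 75 + 69344 = 69419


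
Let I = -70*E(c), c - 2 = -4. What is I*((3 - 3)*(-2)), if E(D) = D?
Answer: 0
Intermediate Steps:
c = -2 (c = 2 - 4 = -2)
I = 140 (I = -70*(-2) = 140)
I*((3 - 3)*(-2)) = 140*((3 - 3)*(-2)) = 140*(0*(-2)) = 140*0 = 0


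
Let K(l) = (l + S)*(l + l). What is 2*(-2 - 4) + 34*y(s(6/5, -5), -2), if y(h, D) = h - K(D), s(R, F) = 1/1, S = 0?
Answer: -250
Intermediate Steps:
K(l) = 2*l² (K(l) = (l + 0)*(l + l) = l*(2*l) = 2*l²)
s(R, F) = 1
y(h, D) = h - 2*D²
2*(-2 - 4) + 34*y(s(6/5, -5), -2) = 2*(-2 - 4) + 34*(1 - 2*(-2)²) = 2*(-6) + 34*(1 - 2*4) = -12 + 34*(1 - 8) = -12 + 34*(-7) = -12 - 238 = -250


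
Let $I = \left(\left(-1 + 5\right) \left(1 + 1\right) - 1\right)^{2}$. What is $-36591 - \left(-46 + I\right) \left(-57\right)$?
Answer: $-36420$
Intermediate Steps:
$I = 49$ ($I = \left(4 \cdot 2 - 1\right)^{2} = \left(8 - 1\right)^{2} = 7^{2} = 49$)
$-36591 - \left(-46 + I\right) \left(-57\right) = -36591 - \left(-46 + 49\right) \left(-57\right) = -36591 - 3 \left(-57\right) = -36591 - -171 = -36591 + 171 = -36420$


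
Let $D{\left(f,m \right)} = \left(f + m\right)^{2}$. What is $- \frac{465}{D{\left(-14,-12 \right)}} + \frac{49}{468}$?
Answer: $- \frac{887}{1521} \approx -0.58317$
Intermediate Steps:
$- \frac{465}{D{\left(-14,-12 \right)}} + \frac{49}{468} = - \frac{465}{\left(-14 - 12\right)^{2}} + \frac{49}{468} = - \frac{465}{\left(-26\right)^{2}} + 49 \cdot \frac{1}{468} = - \frac{465}{676} + \frac{49}{468} = - \frac{887}{1521}$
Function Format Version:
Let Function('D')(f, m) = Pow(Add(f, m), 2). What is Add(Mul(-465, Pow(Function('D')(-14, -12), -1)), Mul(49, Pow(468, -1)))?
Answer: Rational(-887, 1521) ≈ -0.58317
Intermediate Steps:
Add(Mul(-465, Pow(Function('D')(-14, -12), -1)), Mul(49, Pow(468, -1))) = Add(Mul(-465, Pow(Pow(Add(-14, -12), 2), -1)), Mul(49, Pow(468, -1))) = Add(Mul(-465, Pow(Pow(-26, 2), -1)), Mul(49, Rational(1, 468))) = Add(Mul(-465, Pow(676, -1)), Rational(49, 468)) = Add(Mul(-465, Rational(1, 676)), Rational(49, 468)) = Add(Rational(-465, 676), Rational(49, 468)) = Rational(-887, 1521)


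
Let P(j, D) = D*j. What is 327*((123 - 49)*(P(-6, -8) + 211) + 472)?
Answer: 6421626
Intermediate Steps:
327*((123 - 49)*(P(-6, -8) + 211) + 472) = 327*((123 - 49)*(-8*(-6) + 211) + 472) = 327*(74*(48 + 211) + 472) = 327*(74*259 + 472) = 327*(19166 + 472) = 327*19638 = 6421626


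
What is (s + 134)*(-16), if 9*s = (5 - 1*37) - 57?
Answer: -17872/9 ≈ -1985.8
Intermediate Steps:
s = -89/9 (s = ((5 - 1*37) - 57)/9 = ((5 - 37) - 57)/9 = (-32 - 57)/9 = (1/9)*(-89) = -89/9 ≈ -9.8889)
(s + 134)*(-16) = (-89/9 + 134)*(-16) = (1117/9)*(-16) = -17872/9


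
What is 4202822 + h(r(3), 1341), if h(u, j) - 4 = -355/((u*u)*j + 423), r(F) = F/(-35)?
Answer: 2228522834669/530244 ≈ 4.2028e+6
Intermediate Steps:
r(F) = -F/35 (r(F) = F*(-1/35) = -F/35)
h(u, j) = 4 - 355/(423 + j*u**2) (h(u, j) = 4 - 355/((u*u)*j + 423) = 4 - 355/(u**2*j + 423) = 4 - 355/(j*u**2 + 423) = 4 - 355/(423 + j*u**2))
4202822 + h(r(3), 1341) = 4202822 + (1337 + 4*1341*(-1/35*3)**2)/(423 + 1341*(-1/35*3)**2) = 4202822 + (1337 + 4*1341*(-3/35)**2)/(423 + 1341*(-3/35)**2) = 4202822 + (1337 + 4*1341*(9/1225))/(423 + 1341*(9/1225)) = 4202822 + (1337 + 48276/1225)/(423 + 12069/1225) = 4202822 + (1686101/1225)/(530244/1225) = 4202822 + (1225/530244)*(1686101/1225) = 4202822 + 1686101/530244 = 2228522834669/530244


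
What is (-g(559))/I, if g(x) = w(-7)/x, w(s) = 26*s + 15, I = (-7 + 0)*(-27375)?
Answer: 167/107118375 ≈ 1.5590e-6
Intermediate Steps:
I = 191625 (I = -7*(-27375) = 191625)
w(s) = 15 + 26*s
g(x) = -167/x (g(x) = (15 + 26*(-7))/x = (15 - 182)/x = -167/x)
(-g(559))/I = -(-167)/559/191625 = -(-167)/559*(1/191625) = -1*(-167/559)*(1/191625) = (167/559)*(1/191625) = 167/107118375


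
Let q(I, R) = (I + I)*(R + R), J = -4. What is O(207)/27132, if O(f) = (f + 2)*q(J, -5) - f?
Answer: 2359/3876 ≈ 0.60862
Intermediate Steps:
q(I, R) = 4*I*R (q(I, R) = (2*I)*(2*R) = 4*I*R)
O(f) = 160 + 79*f (O(f) = (f + 2)*(4*(-4)*(-5)) - f = (2 + f)*80 - f = (160 + 80*f) - f = 160 + 79*f)
O(207)/27132 = (160 + 79*207)/27132 = (160 + 16353)*(1/27132) = 16513*(1/27132) = 2359/3876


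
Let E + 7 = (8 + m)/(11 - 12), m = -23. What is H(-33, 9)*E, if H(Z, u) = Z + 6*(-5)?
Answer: -504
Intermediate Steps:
H(Z, u) = -30 + Z (H(Z, u) = Z - 30 = -30 + Z)
E = 8 (E = -7 + (8 - 23)/(11 - 12) = -7 - 15/(-1) = -7 - 15*(-1) = -7 + 15 = 8)
H(-33, 9)*E = (-30 - 33)*8 = -63*8 = -504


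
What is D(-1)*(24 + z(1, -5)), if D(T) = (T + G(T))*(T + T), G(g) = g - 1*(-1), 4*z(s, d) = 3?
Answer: 99/2 ≈ 49.500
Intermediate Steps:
z(s, d) = 3/4 (z(s, d) = (1/4)*3 = 3/4)
G(g) = 1 + g (G(g) = g + 1 = 1 + g)
D(T) = 2*T*(1 + 2*T) (D(T) = (T + (1 + T))*(T + T) = (1 + 2*T)*(2*T) = 2*T*(1 + 2*T))
D(-1)*(24 + z(1, -5)) = (2*(-1)*(1 + 2*(-1)))*(24 + 3/4) = (2*(-1)*(1 - 2))*(99/4) = (2*(-1)*(-1))*(99/4) = 2*(99/4) = 99/2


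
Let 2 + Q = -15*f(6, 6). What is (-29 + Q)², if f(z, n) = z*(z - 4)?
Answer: 44521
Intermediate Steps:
f(z, n) = z*(-4 + z)
Q = -182 (Q = -2 - 90*(-4 + 6) = -2 - 90*2 = -2 - 15*12 = -2 - 180 = -182)
(-29 + Q)² = (-29 - 182)² = (-211)² = 44521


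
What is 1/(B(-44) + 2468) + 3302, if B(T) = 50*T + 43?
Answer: 1026923/311 ≈ 3302.0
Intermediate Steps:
B(T) = 43 + 50*T
1/(B(-44) + 2468) + 3302 = 1/((43 + 50*(-44)) + 2468) + 3302 = 1/((43 - 2200) + 2468) + 3302 = 1/(-2157 + 2468) + 3302 = 1/311 + 3302 = 1026923/311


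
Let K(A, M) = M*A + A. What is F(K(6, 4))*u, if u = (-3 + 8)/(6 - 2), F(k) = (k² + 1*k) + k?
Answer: 1200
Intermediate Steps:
K(A, M) = A + A*M (K(A, M) = A*M + A = A + A*M)
F(k) = k² + 2*k (F(k) = (k² + k) + k = (k + k²) + k = k² + 2*k)
u = 5/4 ≈ 1.2500
F(K(6, 4))*u = ((6*(1 + 4))*(2 + 6*(1 + 4)))*(5/4) = ((6*5)*(2 + 6*5))*(5/4) = (30*(2 + 30))*(5/4) = (30*32)*(5/4) = 960*(5/4) = 1200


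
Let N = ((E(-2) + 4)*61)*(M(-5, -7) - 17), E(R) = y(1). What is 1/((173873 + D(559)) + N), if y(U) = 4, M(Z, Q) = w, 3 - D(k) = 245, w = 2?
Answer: 1/166311 ≈ 6.0128e-6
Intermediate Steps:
D(k) = -242 (D(k) = 3 - 1*245 = 3 - 245 = -242)
M(Z, Q) = 2
E(R) = 4
N = -7320 (N = ((4 + 4)*61)*(2 - 17) = (8*61)*(-15) = 488*(-15) = -7320)
1/((173873 + D(559)) + N) = 1/((173873 - 242) - 7320) = 1/(173631 - 7320) = 1/166311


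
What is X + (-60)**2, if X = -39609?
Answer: -36009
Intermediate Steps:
X + (-60)**2 = -39609 + (-60)**2 = -39609 + 3600 = -36009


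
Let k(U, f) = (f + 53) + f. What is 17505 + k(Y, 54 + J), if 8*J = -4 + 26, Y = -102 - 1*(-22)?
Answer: 35343/2 ≈ 17672.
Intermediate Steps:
Y = -80 (Y = -102 + 22 = -80)
J = 11/4 (J = (-4 + 26)/8 = (1/8)*22 = 11/4 ≈ 2.7500)
k(U, f) = 53 + 2*f (k(U, f) = (53 + f) + f = 53 + 2*f)
17505 + k(Y, 54 + J) = 17505 + (53 + 2*(54 + 11/4)) = 17505 + (53 + 2*(227/4)) = 17505 + (53 + 227/2) = 17505 + 333/2 = 35343/2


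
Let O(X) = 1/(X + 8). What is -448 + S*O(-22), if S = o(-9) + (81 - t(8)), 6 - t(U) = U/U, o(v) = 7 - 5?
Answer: -3175/7 ≈ -453.57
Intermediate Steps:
o(v) = 2
t(U) = 5 (t(U) = 6 - U/U = 6 - 1*1 = 6 - 1 = 5)
O(X) = 1/(8 + X)
S = 78 (S = 2 + (81 - 1*5) = 2 + (81 - 5) = 2 + 76 = 78)
-448 + S*O(-22) = -448 + 78/(8 - 22) = -448 + 78/(-14) = -448 + 78*(-1/14) = -448 - 39/7 = -3175/7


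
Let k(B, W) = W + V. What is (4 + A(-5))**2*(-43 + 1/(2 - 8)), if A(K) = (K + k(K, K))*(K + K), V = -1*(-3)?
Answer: -709142/3 ≈ -2.3638e+5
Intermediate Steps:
V = 3
k(B, W) = 3 + W (k(B, W) = W + 3 = 3 + W)
A(K) = 2*K*(3 + 2*K) (A(K) = (K + (3 + K))*(K + K) = (3 + 2*K)*(2*K) = 2*K*(3 + 2*K))
(4 + A(-5))**2*(-43 + 1/(2 - 8)) = (4 + 2*(-5)*(3 + 2*(-5)))**2*(-43 + 1/(2 - 8)) = (4 + 2*(-5)*(3 - 10))**2*(-43 + 1/(-6)) = (4 + 2*(-5)*(-7))**2*(-43 - 1/6) = (4 + 70)**2*(-259/6) = 74**2*(-259/6) = 5476*(-259/6) = -709142/3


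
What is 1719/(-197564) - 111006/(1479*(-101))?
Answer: 7224668961/9837304252 ≈ 0.73442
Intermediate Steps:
1719/(-197564) - 111006/(1479*(-101)) = 1719*(-1/197564) - 111006/(-149379) = -1719/197564 - 111006*(-1/149379) = -1719/197564 + 37002/49793 = 7224668961/9837304252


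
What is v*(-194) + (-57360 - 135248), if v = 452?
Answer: -280296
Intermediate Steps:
v*(-194) + (-57360 - 135248) = 452*(-194) + (-57360 - 135248) = -87688 - 192608 = -280296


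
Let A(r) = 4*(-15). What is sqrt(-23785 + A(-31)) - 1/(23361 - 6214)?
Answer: -1/17147 + I*sqrt(23845) ≈ -5.8319e-5 + 154.42*I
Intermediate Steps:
A(r) = -60
sqrt(-23785 + A(-31)) - 1/(23361 - 6214) = sqrt(-23785 - 60) - 1/(23361 - 6214) = sqrt(-23845) - 1/17147 = I*sqrt(23845) - 1*1/17147 = I*sqrt(23845) - 1/17147 = -1/17147 + I*sqrt(23845)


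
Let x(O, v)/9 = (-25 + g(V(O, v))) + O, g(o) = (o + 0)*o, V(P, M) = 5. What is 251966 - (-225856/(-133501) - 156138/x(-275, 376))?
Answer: 27743978672704/110138325 ≈ 2.5190e+5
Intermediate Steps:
g(o) = o² (g(o) = o*o = o²)
x(O, v) = 9*O (x(O, v) = 9*((-25 + 5²) + O) = 9*((-25 + 25) + O) = 9*(0 + O) = 9*O)
251966 - (-225856/(-133501) - 156138/x(-275, 376)) = 251966 - (-225856/(-133501) - 156138/(9*(-275))) = 251966 - (-225856*(-1/133501) - 156138/(-2475)) = 251966 - (225856/133501 - 156138*(-1/2475)) = 251966 - (225856/133501 + 52046/825) = 251966 - 1*7134524246/110138325 = 251966 - 7134524246/110138325 = 27743978672704/110138325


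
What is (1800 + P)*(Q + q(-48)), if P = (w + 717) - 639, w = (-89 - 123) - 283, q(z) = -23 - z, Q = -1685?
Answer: -2295780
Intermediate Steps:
w = -495 (w = -212 - 283 = -495)
P = -417 (P = (-495 + 717) - 639 = 222 - 639 = -417)
(1800 + P)*(Q + q(-48)) = (1800 - 417)*(-1685 + (-23 - 1*(-48))) = 1383*(-1685 + (-23 + 48)) = 1383*(-1685 + 25) = 1383*(-1660) = -2295780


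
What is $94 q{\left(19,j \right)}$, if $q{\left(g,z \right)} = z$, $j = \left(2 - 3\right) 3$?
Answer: $-282$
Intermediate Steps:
$j = -3$ ($j = \left(-1\right) 3 = -3$)
$94 q{\left(19,j \right)} = 94 \left(-3\right) = -282$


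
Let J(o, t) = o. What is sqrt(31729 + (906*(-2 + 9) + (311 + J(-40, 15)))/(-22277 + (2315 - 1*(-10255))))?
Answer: sqrt(10344732770)/571 ≈ 178.12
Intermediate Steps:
sqrt(31729 + (906*(-2 + 9) + (311 + J(-40, 15)))/(-22277 + (2315 - 1*(-10255)))) = sqrt(31729 + (906*(-2 + 9) + (311 - 40))/(-22277 + (2315 - 1*(-10255)))) = sqrt(31729 + (906*7 + 271)/(-22277 + (2315 + 10255))) = sqrt(31729 + (6342 + 271)/(-22277 + 12570)) = sqrt(31729 + 6613/(-9707)) = sqrt(31729 + 6613*(-1/9707)) = sqrt(31729 - 389/571) = sqrt(18116870/571) = sqrt(10344732770)/571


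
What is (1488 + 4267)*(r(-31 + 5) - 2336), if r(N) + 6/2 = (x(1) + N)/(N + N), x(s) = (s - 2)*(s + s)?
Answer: -174952000/13 ≈ -1.3458e+7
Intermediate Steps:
x(s) = 2*s*(-2 + s) (x(s) = (-2 + s)*(2*s) = 2*s*(-2 + s))
r(N) = -3 + (-2 + N)/(2*N) (r(N) = -3 + (2*1*(-2 + 1) + N)/(N + N) = -3 + (2*1*(-1) + N)/((2*N)) = -3 + (-2 + N)*(1/(2*N)) = -3 + (-2 + N)/(2*N))
(1488 + 4267)*(r(-31 + 5) - 2336) = (1488 + 4267)*((-5/2 - 1/(-31 + 5)) - 2336) = 5755*((-5/2 - 1/(-26)) - 2336) = 5755*((-5/2 - 1*(-1/26)) - 2336) = 5755*((-5/2 + 1/26) - 2336) = 5755*(-32/13 - 2336) = 5755*(-30400/13) = -174952000/13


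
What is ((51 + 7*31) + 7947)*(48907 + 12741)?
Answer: 506438320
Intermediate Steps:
((51 + 7*31) + 7947)*(48907 + 12741) = ((51 + 217) + 7947)*61648 = (268 + 7947)*61648 = 8215*61648 = 506438320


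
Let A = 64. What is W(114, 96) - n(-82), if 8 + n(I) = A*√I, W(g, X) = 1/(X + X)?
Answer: 1537/192 - 64*I*√82 ≈ 8.0052 - 579.54*I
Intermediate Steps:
W(g, X) = 1/(2*X)
n(I) = -8 + 64*√I
W(114, 96) - n(-82) = (½)/96 - (-8 + 64*√(-82)) = (½)*(1/96) - (-8 + 64*(I*√82)) = 1/192 - (-8 + 64*I*√82) = 1/192 + (8 - 64*I*√82) = 1537/192 - 64*I*√82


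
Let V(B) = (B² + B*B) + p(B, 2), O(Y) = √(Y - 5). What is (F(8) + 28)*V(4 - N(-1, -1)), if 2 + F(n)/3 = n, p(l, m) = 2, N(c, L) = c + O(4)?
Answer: 2300 - 920*I ≈ 2300.0 - 920.0*I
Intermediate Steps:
O(Y) = √(-5 + Y)
N(c, L) = I + c (N(c, L) = c + √(-5 + 4) = c + √(-1) = c + I = I + c)
F(n) = -6 + 3*n
V(B) = 2 + 2*B² (V(B) = (B² + B*B) + 2 = (B² + B²) + 2 = 2*B² + 2 = 2 + 2*B²)
(F(8) + 28)*V(4 - N(-1, -1)) = ((-6 + 3*8) + 28)*(2 + 2*(4 - (I - 1))²) = ((-6 + 24) + 28)*(2 + 2*(4 - (-1 + I))²) = (18 + 28)*(2 + 2*(4 + (1 - I))²) = 46*(2 + 2*(5 - I)²) = 92 + 92*(5 - I)²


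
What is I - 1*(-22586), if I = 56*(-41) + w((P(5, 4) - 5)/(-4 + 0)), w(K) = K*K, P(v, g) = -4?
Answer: 324721/16 ≈ 20295.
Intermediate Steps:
w(K) = K²
I = -36655/16 (I = 56*(-41) + ((-4 - 5)/(-4 + 0))² = -2296 + (-9/(-4))² = -2296 + (-9*(-¼))² = -2296 + (9/4)² = -2296 + 81/16 = -36655/16 ≈ -2290.9)
I - 1*(-22586) = -36655/16 - 1*(-22586) = -36655/16 + 22586 = 324721/16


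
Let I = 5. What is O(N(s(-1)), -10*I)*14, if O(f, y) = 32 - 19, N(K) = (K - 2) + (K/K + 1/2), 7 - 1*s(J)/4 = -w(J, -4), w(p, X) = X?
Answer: 182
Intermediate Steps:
s(J) = 12 (s(J) = 28 - (-4)*(-4) = 28 - 4*4 = 28 - 16 = 12)
N(K) = -1/2 + K (N(K) = (-2 + K) + (1 + 1*(1/2)) = (-2 + K) + (1 + 1/2) = (-2 + K) + 3/2 = -1/2 + K)
O(f, y) = 13
O(N(s(-1)), -10*I)*14 = 13*14 = 182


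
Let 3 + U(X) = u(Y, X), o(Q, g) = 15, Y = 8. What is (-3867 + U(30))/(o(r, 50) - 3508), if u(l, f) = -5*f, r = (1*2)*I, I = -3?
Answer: 4020/3493 ≈ 1.1509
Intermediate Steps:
r = -6 (r = (1*2)*(-3) = 2*(-3) = -6)
U(X) = -3 - 5*X
(-3867 + U(30))/(o(r, 50) - 3508) = (-3867 + (-3 - 5*30))/(15 - 3508) = (-3867 + (-3 - 150))/(-3493) = (-3867 - 153)*(-1/3493) = -4020*(-1/3493) = 4020/3493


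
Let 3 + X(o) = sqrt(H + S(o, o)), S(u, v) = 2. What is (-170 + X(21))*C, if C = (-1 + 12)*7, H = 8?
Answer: -13321 + 77*sqrt(10) ≈ -13078.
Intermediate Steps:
C = 77 (C = 11*7 = 77)
X(o) = -3 + sqrt(10) (X(o) = -3 + sqrt(8 + 2) = -3 + sqrt(10))
(-170 + X(21))*C = (-170 + (-3 + sqrt(10)))*77 = (-173 + sqrt(10))*77 = -13321 + 77*sqrt(10)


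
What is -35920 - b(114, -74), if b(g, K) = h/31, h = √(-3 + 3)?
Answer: -35920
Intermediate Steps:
h = 0 (h = √0 = 0)
b(g, K) = 0 (b(g, K) = 0/31 = 0*(1/31) = 0)
-35920 - b(114, -74) = -35920 - 1*0 = -35920 + 0 = -35920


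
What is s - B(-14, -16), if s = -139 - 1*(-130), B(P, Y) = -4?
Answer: -5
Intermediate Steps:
s = -9 (s = -139 + 130 = -9)
s - B(-14, -16) = -9 - 1*(-4) = -9 + 4 = -5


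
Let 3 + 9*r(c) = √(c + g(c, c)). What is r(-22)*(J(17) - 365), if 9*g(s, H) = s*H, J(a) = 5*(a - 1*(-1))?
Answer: 275/3 - 275*√286/27 ≈ -80.580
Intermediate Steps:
J(a) = 5 + 5*a (J(a) = 5*(a + 1) = 5*(1 + a) = 5 + 5*a)
g(s, H) = H*s/9 (g(s, H) = (s*H)/9 = (H*s)/9 = H*s/9)
r(c) = -⅓ + √(c + c²/9)/9 (r(c) = -⅓ + √(c + c*c/9)/9 = -⅓ + √(c + c²/9)/9)
r(-22)*(J(17) - 365) = (-⅓ + √(-22*(9 - 22))/27)*((5 + 5*17) - 365) = (-⅓ + √(-22*(-13))/27)*((5 + 85) - 365) = (-⅓ + √286/27)*(90 - 365) = (-⅓ + √286/27)*(-275) = 275/3 - 275*√286/27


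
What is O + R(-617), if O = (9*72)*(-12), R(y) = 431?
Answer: -7345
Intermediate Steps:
O = -7776 (O = 648*(-12) = -7776)
O + R(-617) = -7776 + 431 = -7345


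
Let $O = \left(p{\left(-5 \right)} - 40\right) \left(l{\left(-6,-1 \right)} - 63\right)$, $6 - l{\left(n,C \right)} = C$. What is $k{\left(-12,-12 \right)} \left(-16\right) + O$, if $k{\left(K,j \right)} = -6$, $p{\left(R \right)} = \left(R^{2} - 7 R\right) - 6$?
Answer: $-688$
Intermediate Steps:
$p{\left(R \right)} = -6 + R^{2} - 7 R$
$l{\left(n,C \right)} = 6 - C$
$O = -784$ ($O = \left(\left(-6 + \left(-5\right)^{2} - -35\right) - 40\right) \left(\left(6 - -1\right) - 63\right) = \left(\left(-6 + 25 + 35\right) - 40\right) \left(\left(6 + 1\right) - 63\right) = \left(54 - 40\right) \left(7 - 63\right) = 14 \left(-56\right) = -784$)
$k{\left(-12,-12 \right)} \left(-16\right) + O = \left(-6\right) \left(-16\right) - 784 = 96 - 784 = -688$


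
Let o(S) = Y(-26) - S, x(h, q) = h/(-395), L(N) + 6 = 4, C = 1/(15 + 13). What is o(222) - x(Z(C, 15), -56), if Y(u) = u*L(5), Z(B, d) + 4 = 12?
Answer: -67142/395 ≈ -169.98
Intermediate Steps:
C = 1/28 ≈ 0.035714
L(N) = -2 (L(N) = -6 + 4 = -2)
Z(B, d) = 8 (Z(B, d) = -4 + 12 = 8)
Y(u) = -2*u (Y(u) = u*(-2) = -2*u)
x(h, q) = -h/395 (x(h, q) = h*(-1/395) = -h/395)
o(S) = 52 - S (o(S) = -2*(-26) - S = 52 - S)
o(222) - x(Z(C, 15), -56) = (52 - 1*222) - (-1)*8/395 = (52 - 222) - 1*(-8/395) = -170 + 8/395 = -67142/395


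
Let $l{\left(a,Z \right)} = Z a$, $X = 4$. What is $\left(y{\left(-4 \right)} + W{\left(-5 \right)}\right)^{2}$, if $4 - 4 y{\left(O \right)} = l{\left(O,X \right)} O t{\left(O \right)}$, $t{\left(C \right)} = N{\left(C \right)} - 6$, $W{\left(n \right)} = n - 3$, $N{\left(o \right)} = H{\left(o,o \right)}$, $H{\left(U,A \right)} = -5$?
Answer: $28561$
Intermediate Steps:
$N{\left(o \right)} = -5$
$W{\left(n \right)} = -3 + n$
$t{\left(C \right)} = -11$ ($t{\left(C \right)} = -5 - 6 = -11$)
$y{\left(O \right)} = 1 + 11 O^{2}$ ($y{\left(O \right)} = 1 - \frac{4 O O \left(-11\right)}{4} = 1 - \frac{4 O^{2} \left(-11\right)}{4} = 1 - \frac{\left(-44\right) O^{2}}{4} = 1 + 11 O^{2}$)
$\left(y{\left(-4 \right)} + W{\left(-5 \right)}\right)^{2} = \left(\left(1 + 11 \left(-4\right)^{2}\right) - 8\right)^{2} = \left(\left(1 + 11 \cdot 16\right) - 8\right)^{2} = \left(\left(1 + 176\right) - 8\right)^{2} = \left(177 - 8\right)^{2} = 169^{2} = 28561$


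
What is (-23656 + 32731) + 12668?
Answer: 21743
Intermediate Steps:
(-23656 + 32731) + 12668 = 9075 + 12668 = 21743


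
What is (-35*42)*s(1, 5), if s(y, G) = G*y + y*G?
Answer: -14700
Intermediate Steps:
s(y, G) = 2*G*y (s(y, G) = G*y + G*y = 2*G*y)
(-35*42)*s(1, 5) = (-35*42)*(2*5*1) = -1470*10 = -14700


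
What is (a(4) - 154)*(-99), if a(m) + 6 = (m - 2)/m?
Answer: 31581/2 ≈ 15791.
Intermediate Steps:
a(m) = -6 + (-2 + m)/m (a(m) = -6 + (m - 2)/m = -6 + (-2 + m)/m)
(a(4) - 154)*(-99) = ((-5 - 2/4) - 154)*(-99) = ((-5 - 2*¼) - 154)*(-99) = ((-5 - ½) - 154)*(-99) = (-11/2 - 154)*(-99) = -319/2*(-99) = 31581/2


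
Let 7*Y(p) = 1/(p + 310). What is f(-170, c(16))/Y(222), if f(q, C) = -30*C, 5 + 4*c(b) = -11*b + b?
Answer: 4608450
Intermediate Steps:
c(b) = -5/4 - 5*b/2 (c(b) = -5/4 + (-11*b + b)/4 = -5/4 + (-10*b)/4 = -5/4 - 5*b/2)
Y(p) = 1/(7*(310 + p)) (Y(p) = 1/(7*(p + 310)) = 1/(7*(310 + p)))
f(-170, c(16))/Y(222) = (-30*(-5/4 - 5/2*16))/((1/(7*(310 + 222)))) = (-30*(-5/4 - 40))/(((⅐)/532)) = (-30*(-165/4))/(((⅐)*(1/532))) = 2475/(2*(1/3724)) = (2475/2)*3724 = 4608450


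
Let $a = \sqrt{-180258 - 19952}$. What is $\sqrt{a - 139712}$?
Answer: $\sqrt{-139712 + i \sqrt{200210}} \approx 0.5985 + 373.78 i$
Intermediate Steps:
$a = i \sqrt{200210}$ ($a = \sqrt{-200210} = i \sqrt{200210} \approx 447.45 i$)
$\sqrt{a - 139712} = \sqrt{i \sqrt{200210} - 139712} = \sqrt{-139712 + i \sqrt{200210}}$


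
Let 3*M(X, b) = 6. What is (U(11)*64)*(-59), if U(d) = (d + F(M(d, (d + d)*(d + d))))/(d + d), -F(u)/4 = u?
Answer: -5664/11 ≈ -514.91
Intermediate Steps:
M(X, b) = 2 (M(X, b) = (⅓)*6 = 2)
F(u) = -4*u
U(d) = (-8 + d)/(2*d) (U(d) = (d - 4*2)/(d + d) = (d - 8)/((2*d)) = (-8 + d)*(1/(2*d)) = (-8 + d)/(2*d))
(U(11)*64)*(-59) = (((½)*(-8 + 11)/11)*64)*(-59) = (((½)*(1/11)*3)*64)*(-59) = ((3/22)*64)*(-59) = (96/11)*(-59) = -5664/11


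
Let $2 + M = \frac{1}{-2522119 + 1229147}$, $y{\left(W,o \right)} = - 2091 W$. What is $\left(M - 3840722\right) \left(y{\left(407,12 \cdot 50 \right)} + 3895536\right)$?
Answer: $- \frac{15118825521570348771}{1292972} \approx -1.1693 \cdot 10^{13}$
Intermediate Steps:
$M = - \frac{2585945}{1292972}$ ($M = -2 + \frac{1}{-2522119 + 1229147} = -2 + \frac{1}{-1292972} = -2 - \frac{1}{1292972} = - \frac{2585945}{1292972} \approx -2.0$)
$\left(M - 3840722\right) \left(y{\left(407,12 \cdot 50 \right)} + 3895536\right) = \left(- \frac{2585945}{1292972} - 3840722\right) \left(\left(-2091\right) 407 + 3895536\right) = - \frac{4965948591729 \left(-851037 + 3895536\right)}{1292972} = \left(- \frac{4965948591729}{1292972}\right) 3044499 = - \frac{15118825521570348771}{1292972}$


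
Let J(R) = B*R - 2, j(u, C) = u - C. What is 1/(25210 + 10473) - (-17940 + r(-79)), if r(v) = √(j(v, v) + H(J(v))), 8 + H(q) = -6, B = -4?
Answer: 640153021/35683 - I*√14 ≈ 17940.0 - 3.7417*I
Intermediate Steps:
J(R) = -2 - 4*R (J(R) = -4*R - 2 = -2 - 4*R)
H(q) = -14 (H(q) = -8 - 6 = -14)
r(v) = I*√14 (r(v) = √((v - v) - 14) = √(0 - 14) = √(-14) = I*√14)
1/(25210 + 10473) - (-17940 + r(-79)) = 1/(25210 + 10473) - (-17940 + I*√14) = 1/35683 + (17940 - I*√14) = 640153021/35683 - I*√14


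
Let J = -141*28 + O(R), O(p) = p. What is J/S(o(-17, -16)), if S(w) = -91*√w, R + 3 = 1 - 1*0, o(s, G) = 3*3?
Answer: 3950/273 ≈ 14.469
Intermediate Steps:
o(s, G) = 9
R = -2 (R = -3 + (1 - 1*0) = -3 + (1 + 0) = -3 + 1 = -2)
J = -3950 (J = -141*28 - 2 = -3948 - 2 = -3950)
J/S(o(-17, -16)) = -3950/((-91*√9)) = -3950/((-91*3)) = -3950/(-273) = -3950*(-1/273) = 3950/273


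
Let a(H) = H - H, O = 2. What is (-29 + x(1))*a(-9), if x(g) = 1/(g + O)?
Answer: 0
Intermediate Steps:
x(g) = 1/(2 + g) (x(g) = 1/(g + 2) = 1/(2 + g))
a(H) = 0
(-29 + x(1))*a(-9) = (-29 + 1/(2 + 1))*0 = (-29 + 1/3)*0 = (-29 + ⅓)*0 = -86/3*0 = 0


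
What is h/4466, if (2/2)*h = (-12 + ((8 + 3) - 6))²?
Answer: 7/638 ≈ 0.010972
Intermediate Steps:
h = 49 (h = (-12 + ((8 + 3) - 6))² = (-12 + (11 - 6))² = (-12 + 5)² = (-7)² = 49)
h/4466 = 49/4466 = 49*(1/4466) = 7/638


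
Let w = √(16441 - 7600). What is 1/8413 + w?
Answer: 1/8413 + √8841 ≈ 94.027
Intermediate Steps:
w = √8841 ≈ 94.027
1/8413 + w = 1/8413 + √8841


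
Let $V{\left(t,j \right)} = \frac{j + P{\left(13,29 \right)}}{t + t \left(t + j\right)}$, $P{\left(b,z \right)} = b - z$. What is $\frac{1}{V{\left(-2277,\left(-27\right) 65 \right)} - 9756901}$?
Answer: $- \frac{36279}{353970611386} \approx -1.0249 \cdot 10^{-7}$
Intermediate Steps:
$V{\left(t,j \right)} = \frac{-16 + j}{t + t \left(j + t\right)}$ ($V{\left(t,j \right)} = \frac{j + \left(13 - 29\right)}{t + t \left(t + j\right)} = \frac{j + \left(13 - 29\right)}{t + t \left(j + t\right)} = \frac{j - 16}{t + t \left(j + t\right)} = \frac{-16 + j}{t + t \left(j + t\right)}$)
$\frac{1}{V{\left(-2277,\left(-27\right) 65 \right)} - 9756901} = \frac{1}{\frac{-16 - 1755}{\left(-2277\right) \left(1 - 1755 - 2277\right)} - 9756901} = \frac{1}{- \frac{-16 - 1755}{2277 \left(1 - 1755 - 2277\right)} - 9756901} = \frac{1}{\left(- \frac{1}{2277}\right) \frac{1}{-4031} \left(-1771\right) - 9756901} = \frac{1}{\left(- \frac{1}{2277}\right) \left(- \frac{1}{4031}\right) \left(-1771\right) - 9756901} = \frac{1}{- \frac{7}{36279} - 9756901} = \frac{1}{- \frac{353970611386}{36279}} = - \frac{36279}{353970611386}$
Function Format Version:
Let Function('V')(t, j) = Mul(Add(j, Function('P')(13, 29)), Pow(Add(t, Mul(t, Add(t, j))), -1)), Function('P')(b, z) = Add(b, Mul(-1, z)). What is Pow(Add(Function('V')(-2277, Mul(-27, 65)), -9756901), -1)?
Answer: Rational(-36279, 353970611386) ≈ -1.0249e-7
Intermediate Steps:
Function('V')(t, j) = Mul(Pow(Add(t, Mul(t, Add(j, t))), -1), Add(-16, j)) (Function('V')(t, j) = Mul(Add(j, Add(13, Mul(-1, 29))), Pow(Add(t, Mul(t, Add(t, j))), -1)) = Mul(Add(j, Add(13, -29)), Pow(Add(t, Mul(t, Add(j, t))), -1)) = Mul(Add(j, -16), Pow(Add(t, Mul(t, Add(j, t))), -1)) = Mul(Add(-16, j), Pow(Add(t, Mul(t, Add(j, t))), -1)) = Mul(Pow(Add(t, Mul(t, Add(j, t))), -1), Add(-16, j)))
Pow(Add(Function('V')(-2277, Mul(-27, 65)), -9756901), -1) = Pow(Add(Mul(Pow(-2277, -1), Pow(Add(1, Mul(-27, 65), -2277), -1), Add(-16, Mul(-27, 65))), -9756901), -1) = Pow(Add(Mul(Rational(-1, 2277), Pow(Add(1, -1755, -2277), -1), Add(-16, -1755)), -9756901), -1) = Pow(Add(Mul(Rational(-1, 2277), Pow(-4031, -1), -1771), -9756901), -1) = Pow(Add(Mul(Rational(-1, 2277), Rational(-1, 4031), -1771), -9756901), -1) = Pow(Add(Rational(-7, 36279), -9756901), -1) = Pow(Rational(-353970611386, 36279), -1) = Rational(-36279, 353970611386)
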